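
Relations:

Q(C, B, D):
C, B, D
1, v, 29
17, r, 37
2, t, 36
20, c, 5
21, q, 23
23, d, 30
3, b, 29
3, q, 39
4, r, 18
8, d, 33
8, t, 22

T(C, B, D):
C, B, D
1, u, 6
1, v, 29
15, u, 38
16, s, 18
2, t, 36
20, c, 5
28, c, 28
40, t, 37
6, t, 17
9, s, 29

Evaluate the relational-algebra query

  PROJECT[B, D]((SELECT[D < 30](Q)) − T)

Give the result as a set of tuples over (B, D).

Filtering on D < 30 leaves {(1, v, 29), (20, c, 5), (21, q, 23), (3, b, 29), (4, r, 18), (8, t, 22)}.
Taking the difference: {(21, q, 23), (3, b, 29), (4, r, 18), (8, t, 22)}
Projecting to B, D: {(b, 29), (q, 23), (r, 18), (t, 22)}

{(b, 29), (q, 23), (r, 18), (t, 22)}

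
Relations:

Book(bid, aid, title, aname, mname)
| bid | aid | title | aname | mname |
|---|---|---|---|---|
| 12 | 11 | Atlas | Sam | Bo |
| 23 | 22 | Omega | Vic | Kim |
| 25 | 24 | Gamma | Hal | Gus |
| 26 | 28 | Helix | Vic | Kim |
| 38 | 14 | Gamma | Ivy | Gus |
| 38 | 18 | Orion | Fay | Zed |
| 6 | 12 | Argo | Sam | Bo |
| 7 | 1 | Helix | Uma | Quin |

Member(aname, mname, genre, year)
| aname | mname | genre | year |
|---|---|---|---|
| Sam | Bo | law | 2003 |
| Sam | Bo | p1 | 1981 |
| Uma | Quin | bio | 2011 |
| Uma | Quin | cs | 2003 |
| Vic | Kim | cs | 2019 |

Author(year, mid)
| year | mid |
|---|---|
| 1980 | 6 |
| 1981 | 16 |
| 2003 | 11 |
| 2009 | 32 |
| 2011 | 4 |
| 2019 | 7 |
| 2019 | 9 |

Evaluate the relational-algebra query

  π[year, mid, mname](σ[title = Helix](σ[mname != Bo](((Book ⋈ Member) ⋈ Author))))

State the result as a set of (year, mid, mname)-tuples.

Natural join on aname, mname: {(12, 11, Atlas, Sam, Bo, law, 2003), (12, 11, Atlas, Sam, Bo, p1, 1981), (23, 22, Omega, Vic, Kim, cs, 2019), (26, 28, Helix, Vic, Kim, cs, 2019), (6, 12, Argo, Sam, Bo, law, 2003), (6, 12, Argo, Sam, Bo, p1, 1981), (7, 1, Helix, Uma, Quin, bio, 2011), (7, 1, Helix, Uma, Quin, cs, 2003)}
Natural join on year: {(12, 11, Atlas, Sam, Bo, law, 2003, 11), (12, 11, Atlas, Sam, Bo, p1, 1981, 16), (23, 22, Omega, Vic, Kim, cs, 2019, 7), (23, 22, Omega, Vic, Kim, cs, 2019, 9), (26, 28, Helix, Vic, Kim, cs, 2019, 7), (26, 28, Helix, Vic, Kim, cs, 2019, 9), (6, 12, Argo, Sam, Bo, law, 2003, 11), (6, 12, Argo, Sam, Bo, p1, 1981, 16), (7, 1, Helix, Uma, Quin, bio, 2011, 4), (7, 1, Helix, Uma, Quin, cs, 2003, 11)}
σ[mname != Bo]: keep tuples satisfying mname != Bo → {(23, 22, Omega, Vic, Kim, cs, 2019, 7), (23, 22, Omega, Vic, Kim, cs, 2019, 9), (26, 28, Helix, Vic, Kim, cs, 2019, 7), (26, 28, Helix, Vic, Kim, cs, 2019, 9), (7, 1, Helix, Uma, Quin, bio, 2011, 4), (7, 1, Helix, Uma, Quin, cs, 2003, 11)}
σ[title = Helix]: keep tuples satisfying title = Helix → {(26, 28, Helix, Vic, Kim, cs, 2019, 7), (26, 28, Helix, Vic, Kim, cs, 2019, 9), (7, 1, Helix, Uma, Quin, bio, 2011, 4), (7, 1, Helix, Uma, Quin, cs, 2003, 11)}
Keep only column(s) year, mid, mname: {(2003, 11, Quin), (2011, 4, Quin), (2019, 7, Kim), (2019, 9, Kim)}

{(2003, 11, Quin), (2011, 4, Quin), (2019, 7, Kim), (2019, 9, Kim)}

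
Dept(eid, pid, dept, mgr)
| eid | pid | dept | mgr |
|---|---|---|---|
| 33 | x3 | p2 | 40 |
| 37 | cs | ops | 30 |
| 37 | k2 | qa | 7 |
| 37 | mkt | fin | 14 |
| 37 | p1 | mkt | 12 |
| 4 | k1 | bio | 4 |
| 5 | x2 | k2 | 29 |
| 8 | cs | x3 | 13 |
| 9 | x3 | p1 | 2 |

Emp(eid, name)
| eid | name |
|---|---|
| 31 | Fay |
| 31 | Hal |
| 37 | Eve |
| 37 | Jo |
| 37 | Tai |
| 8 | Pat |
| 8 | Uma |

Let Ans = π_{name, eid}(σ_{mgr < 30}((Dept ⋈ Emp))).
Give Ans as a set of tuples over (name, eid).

{(Eve, 37), (Jo, 37), (Pat, 8), (Tai, 37), (Uma, 8)}

Natural join on eid: {(37, cs, ops, 30, Eve), (37, cs, ops, 30, Jo), (37, cs, ops, 30, Tai), (37, k2, qa, 7, Eve), (37, k2, qa, 7, Jo), (37, k2, qa, 7, Tai), (37, mkt, fin, 14, Eve), (37, mkt, fin, 14, Jo), (37, mkt, fin, 14, Tai), (37, p1, mkt, 12, Eve), (37, p1, mkt, 12, Jo), (37, p1, mkt, 12, Tai), (8, cs, x3, 13, Pat), (8, cs, x3, 13, Uma)}
σ[mgr < 30]: keep tuples satisfying mgr < 30 → {(37, k2, qa, 7, Eve), (37, k2, qa, 7, Jo), (37, k2, qa, 7, Tai), (37, mkt, fin, 14, Eve), (37, mkt, fin, 14, Jo), (37, mkt, fin, 14, Tai), (37, p1, mkt, 12, Eve), (37, p1, mkt, 12, Jo), (37, p1, mkt, 12, Tai), (8, cs, x3, 13, Pat), (8, cs, x3, 13, Uma)}
Projecting to name, eid (6 duplicate(s) eliminated): {(Eve, 37), (Jo, 37), (Pat, 8), (Tai, 37), (Uma, 8)}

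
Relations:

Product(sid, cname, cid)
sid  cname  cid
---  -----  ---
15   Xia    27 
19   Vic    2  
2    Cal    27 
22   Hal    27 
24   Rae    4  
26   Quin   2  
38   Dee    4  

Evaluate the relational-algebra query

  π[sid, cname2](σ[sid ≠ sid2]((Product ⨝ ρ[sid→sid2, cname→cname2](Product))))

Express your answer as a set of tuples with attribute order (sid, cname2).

ρ[sid→sid2, cname→cname2]: schema becomes (sid2, cname2, cid); tuples unchanged.
Product ⋈ ρ[sid→sid2, cname→cname2](Product) (natural join on cid): {(15, Xia, 27, 15, Xia), (15, Xia, 27, 2, Cal), (15, Xia, 27, 22, Hal), (19, Vic, 2, 19, Vic), (19, Vic, 2, 26, Quin), (2, Cal, 27, 15, Xia), (2, Cal, 27, 2, Cal), (2, Cal, 27, 22, Hal), (22, Hal, 27, 15, Xia), (22, Hal, 27, 2, Cal), (22, Hal, 27, 22, Hal), (24, Rae, 4, 24, Rae), (24, Rae, 4, 38, Dee), (26, Quin, 2, 19, Vic), (26, Quin, 2, 26, Quin), (38, Dee, 4, 24, Rae), (38, Dee, 4, 38, Dee)}
Selection sid ≠ sid2: {(15, Xia, 27, 2, Cal), (15, Xia, 27, 22, Hal), (19, Vic, 2, 26, Quin), (2, Cal, 27, 15, Xia), (2, Cal, 27, 22, Hal), (22, Hal, 27, 15, Xia), (22, Hal, 27, 2, Cal), (24, Rae, 4, 38, Dee), (26, Quin, 2, 19, Vic), (38, Dee, 4, 24, Rae)}
Keep only column(s) sid, cname2: {(15, Cal), (15, Hal), (19, Quin), (2, Hal), (2, Xia), (22, Cal), (22, Xia), (24, Dee), (26, Vic), (38, Rae)}

{(15, Cal), (15, Hal), (19, Quin), (2, Hal), (2, Xia), (22, Cal), (22, Xia), (24, Dee), (26, Vic), (38, Rae)}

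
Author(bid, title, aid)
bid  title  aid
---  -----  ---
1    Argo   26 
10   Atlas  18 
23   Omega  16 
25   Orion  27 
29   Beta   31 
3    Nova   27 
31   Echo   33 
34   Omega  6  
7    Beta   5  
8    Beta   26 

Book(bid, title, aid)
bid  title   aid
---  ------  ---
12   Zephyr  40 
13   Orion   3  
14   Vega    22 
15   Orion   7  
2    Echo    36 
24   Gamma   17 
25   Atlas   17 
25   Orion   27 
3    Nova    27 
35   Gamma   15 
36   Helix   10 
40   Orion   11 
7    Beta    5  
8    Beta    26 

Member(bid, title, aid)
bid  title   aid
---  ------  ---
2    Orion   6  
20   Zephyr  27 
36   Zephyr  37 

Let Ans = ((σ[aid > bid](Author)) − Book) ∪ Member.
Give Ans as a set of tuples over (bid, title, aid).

{(1, Argo, 26), (10, Atlas, 18), (2, Orion, 6), (20, Zephyr, 27), (29, Beta, 31), (31, Echo, 33), (36, Zephyr, 37)}

Selection aid > bid: {(1, Argo, 26), (10, Atlas, 18), (25, Orion, 27), (29, Beta, 31), (3, Nova, 27), (31, Echo, 33), (8, Beta, 26)}
Set difference of the two operands is {(1, Argo, 26), (10, Atlas, 18), (29, Beta, 31), (31, Echo, 33)}.
Set union of the two operands is {(1, Argo, 26), (10, Atlas, 18), (2, Orion, 6), (20, Zephyr, 27), (29, Beta, 31), (31, Echo, 33), (36, Zephyr, 37)}.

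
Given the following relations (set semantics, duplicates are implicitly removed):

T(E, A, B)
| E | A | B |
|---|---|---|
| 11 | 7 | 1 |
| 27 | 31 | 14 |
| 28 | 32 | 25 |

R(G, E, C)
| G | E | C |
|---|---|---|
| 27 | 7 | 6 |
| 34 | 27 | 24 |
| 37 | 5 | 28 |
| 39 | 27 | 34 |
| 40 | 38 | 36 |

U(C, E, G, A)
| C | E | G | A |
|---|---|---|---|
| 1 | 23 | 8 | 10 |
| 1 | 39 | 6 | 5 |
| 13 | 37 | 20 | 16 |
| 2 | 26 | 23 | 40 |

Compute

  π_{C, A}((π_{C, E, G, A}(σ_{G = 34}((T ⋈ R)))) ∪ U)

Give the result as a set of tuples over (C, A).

T ⋈ R (natural join on E): {(27, 31, 14, 34, 24), (27, 31, 14, 39, 34)}
Apply σ_{G = 34}; surviving tuples: {(27, 31, 14, 34, 24)}
Keep only column(s) C, E, G, A: {(24, 27, 34, 31)}
Union: {(24, 27, 34, 31)} with {(1, 23, 8, 10), (1, 39, 6, 5), (13, 37, 20, 16), (2, 26, 23, 40)} → {(1, 23, 8, 10), (1, 39, 6, 5), (13, 37, 20, 16), (2, 26, 23, 40), (24, 27, 34, 31)}
Keep only column(s) C, A: {(1, 10), (1, 5), (13, 16), (2, 40), (24, 31)}

{(1, 10), (1, 5), (13, 16), (2, 40), (24, 31)}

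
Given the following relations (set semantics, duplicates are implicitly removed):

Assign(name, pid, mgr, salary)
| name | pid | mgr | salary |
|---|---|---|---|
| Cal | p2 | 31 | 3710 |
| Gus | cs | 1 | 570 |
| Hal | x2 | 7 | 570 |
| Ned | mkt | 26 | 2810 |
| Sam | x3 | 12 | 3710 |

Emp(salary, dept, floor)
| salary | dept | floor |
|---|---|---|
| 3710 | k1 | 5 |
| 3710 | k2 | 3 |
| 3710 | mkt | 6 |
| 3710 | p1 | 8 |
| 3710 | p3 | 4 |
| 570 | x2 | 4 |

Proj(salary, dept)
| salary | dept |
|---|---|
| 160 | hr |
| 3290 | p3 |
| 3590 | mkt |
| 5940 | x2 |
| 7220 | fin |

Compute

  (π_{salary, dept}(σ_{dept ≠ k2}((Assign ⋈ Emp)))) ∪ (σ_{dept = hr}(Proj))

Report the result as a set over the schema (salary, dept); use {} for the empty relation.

{(160, hr), (3710, k1), (3710, mkt), (3710, p1), (3710, p3), (570, x2)}

Natural join on salary: {(Cal, p2, 31, 3710, k1, 5), (Cal, p2, 31, 3710, k2, 3), (Cal, p2, 31, 3710, mkt, 6), (Cal, p2, 31, 3710, p1, 8), (Cal, p2, 31, 3710, p3, 4), (Gus, cs, 1, 570, x2, 4), (Hal, x2, 7, 570, x2, 4), (Sam, x3, 12, 3710, k1, 5), (Sam, x3, 12, 3710, k2, 3), (Sam, x3, 12, 3710, mkt, 6), (Sam, x3, 12, 3710, p1, 8), (Sam, x3, 12, 3710, p3, 4)}
Selection dept ≠ k2: {(Cal, p2, 31, 3710, k1, 5), (Cal, p2, 31, 3710, mkt, 6), (Cal, p2, 31, 3710, p1, 8), (Cal, p2, 31, 3710, p3, 4), (Gus, cs, 1, 570, x2, 4), (Hal, x2, 7, 570, x2, 4), (Sam, x3, 12, 3710, k1, 5), (Sam, x3, 12, 3710, mkt, 6), (Sam, x3, 12, 3710, p1, 8), (Sam, x3, 12, 3710, p3, 4)}
π_{salary, dept} gives {(3710, k1), (3710, mkt), (3710, p1), (3710, p3), (570, x2)} (5 duplicate(s) eliminated).
Selection dept = hr: {(160, hr)}
Set union of the two operands is {(160, hr), (3710, k1), (3710, mkt), (3710, p1), (3710, p3), (570, x2)}.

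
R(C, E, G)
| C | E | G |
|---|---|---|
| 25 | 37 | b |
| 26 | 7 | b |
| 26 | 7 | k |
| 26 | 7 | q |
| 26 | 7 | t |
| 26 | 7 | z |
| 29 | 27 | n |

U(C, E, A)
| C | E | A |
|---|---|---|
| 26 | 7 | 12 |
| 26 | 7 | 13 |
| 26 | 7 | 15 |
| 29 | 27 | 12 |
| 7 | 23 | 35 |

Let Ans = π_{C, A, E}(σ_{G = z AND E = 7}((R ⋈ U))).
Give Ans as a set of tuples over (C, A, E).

Natural join on C, E: {(26, 7, b, 12), (26, 7, b, 13), (26, 7, b, 15), (26, 7, k, 12), (26, 7, k, 13), (26, 7, k, 15), (26, 7, q, 12), (26, 7, q, 13), (26, 7, q, 15), (26, 7, t, 12), (26, 7, t, 13), (26, 7, t, 15), (26, 7, z, 12), (26, 7, z, 13), (26, 7, z, 15), (29, 27, n, 12)}
Apply σ_{G = z AND E = 7}; surviving tuples: {(26, 7, z, 12), (26, 7, z, 13), (26, 7, z, 15)}
Keep only column(s) C, A, E: {(26, 12, 7), (26, 13, 7), (26, 15, 7)}

{(26, 12, 7), (26, 13, 7), (26, 15, 7)}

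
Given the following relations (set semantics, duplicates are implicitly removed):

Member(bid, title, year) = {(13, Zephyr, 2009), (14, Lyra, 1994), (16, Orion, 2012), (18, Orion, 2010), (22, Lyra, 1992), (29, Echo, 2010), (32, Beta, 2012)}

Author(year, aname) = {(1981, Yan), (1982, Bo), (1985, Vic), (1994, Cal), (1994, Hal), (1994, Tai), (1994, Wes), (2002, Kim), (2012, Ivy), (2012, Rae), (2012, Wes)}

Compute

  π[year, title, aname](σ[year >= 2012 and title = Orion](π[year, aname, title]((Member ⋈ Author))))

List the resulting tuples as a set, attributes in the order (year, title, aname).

{(2012, Orion, Ivy), (2012, Orion, Rae), (2012, Orion, Wes)}

Natural join on year: {(14, Lyra, 1994, Cal), (14, Lyra, 1994, Hal), (14, Lyra, 1994, Tai), (14, Lyra, 1994, Wes), (16, Orion, 2012, Ivy), (16, Orion, 2012, Rae), (16, Orion, 2012, Wes), (32, Beta, 2012, Ivy), (32, Beta, 2012, Rae), (32, Beta, 2012, Wes)}
π_{year, aname, title} gives {(1994, Cal, Lyra), (1994, Hal, Lyra), (1994, Tai, Lyra), (1994, Wes, Lyra), (2012, Ivy, Beta), (2012, Ivy, Orion), (2012, Rae, Beta), (2012, Rae, Orion), (2012, Wes, Beta), (2012, Wes, Orion)}.
Filtering on year >= 2012 and title = Orion leaves {(2012, Ivy, Orion), (2012, Rae, Orion), (2012, Wes, Orion)}.
π_{year, title, aname} gives {(2012, Orion, Ivy), (2012, Orion, Rae), (2012, Orion, Wes)}.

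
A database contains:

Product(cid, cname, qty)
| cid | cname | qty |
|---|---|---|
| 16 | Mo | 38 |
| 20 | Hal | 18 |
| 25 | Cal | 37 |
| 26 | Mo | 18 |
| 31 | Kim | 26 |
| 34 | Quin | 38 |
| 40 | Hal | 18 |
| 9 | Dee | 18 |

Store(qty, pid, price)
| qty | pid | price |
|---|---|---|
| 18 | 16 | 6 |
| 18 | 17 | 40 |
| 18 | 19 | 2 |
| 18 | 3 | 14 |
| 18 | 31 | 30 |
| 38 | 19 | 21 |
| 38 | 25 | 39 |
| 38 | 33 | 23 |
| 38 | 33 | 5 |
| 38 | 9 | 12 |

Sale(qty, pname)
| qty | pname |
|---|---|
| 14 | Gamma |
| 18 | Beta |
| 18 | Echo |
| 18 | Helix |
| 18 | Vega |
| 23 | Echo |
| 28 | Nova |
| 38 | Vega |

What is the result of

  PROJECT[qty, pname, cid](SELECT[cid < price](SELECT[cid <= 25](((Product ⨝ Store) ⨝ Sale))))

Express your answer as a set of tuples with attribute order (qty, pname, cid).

{(18, Beta, 20), (18, Beta, 9), (18, Echo, 20), (18, Echo, 9), (18, Helix, 20), (18, Helix, 9), (18, Vega, 20), (18, Vega, 9), (38, Vega, 16)}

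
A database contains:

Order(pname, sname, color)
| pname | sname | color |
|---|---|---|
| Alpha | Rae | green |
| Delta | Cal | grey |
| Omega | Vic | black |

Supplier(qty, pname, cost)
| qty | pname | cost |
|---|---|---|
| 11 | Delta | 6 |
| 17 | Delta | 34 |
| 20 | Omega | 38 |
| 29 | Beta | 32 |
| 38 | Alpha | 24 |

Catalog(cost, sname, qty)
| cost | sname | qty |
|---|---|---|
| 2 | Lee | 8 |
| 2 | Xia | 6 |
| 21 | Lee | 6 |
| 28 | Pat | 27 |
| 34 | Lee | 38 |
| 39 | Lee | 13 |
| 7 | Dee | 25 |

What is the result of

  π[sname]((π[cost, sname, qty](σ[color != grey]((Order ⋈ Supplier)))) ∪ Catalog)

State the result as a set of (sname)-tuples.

Joining Order and Supplier on pname yields {(Alpha, Rae, green, 38, 24), (Delta, Cal, grey, 11, 6), (Delta, Cal, grey, 17, 34), (Omega, Vic, black, 20, 38)}.
σ[color != grey]: keep tuples satisfying color != grey → {(Alpha, Rae, green, 38, 24), (Omega, Vic, black, 20, 38)}
π_{cost, sname, qty} gives {(24, Rae, 38), (38, Vic, 20)}.
Set union of the two operands is {(2, Lee, 8), (2, Xia, 6), (21, Lee, 6), (24, Rae, 38), (28, Pat, 27), (34, Lee, 38), (38, Vic, 20), (39, Lee, 13), (7, Dee, 25)}.
π_{sname} gives {Dee, Lee, Pat, Rae, Vic, Xia} (3 duplicate(s) eliminated).

{Dee, Lee, Pat, Rae, Vic, Xia}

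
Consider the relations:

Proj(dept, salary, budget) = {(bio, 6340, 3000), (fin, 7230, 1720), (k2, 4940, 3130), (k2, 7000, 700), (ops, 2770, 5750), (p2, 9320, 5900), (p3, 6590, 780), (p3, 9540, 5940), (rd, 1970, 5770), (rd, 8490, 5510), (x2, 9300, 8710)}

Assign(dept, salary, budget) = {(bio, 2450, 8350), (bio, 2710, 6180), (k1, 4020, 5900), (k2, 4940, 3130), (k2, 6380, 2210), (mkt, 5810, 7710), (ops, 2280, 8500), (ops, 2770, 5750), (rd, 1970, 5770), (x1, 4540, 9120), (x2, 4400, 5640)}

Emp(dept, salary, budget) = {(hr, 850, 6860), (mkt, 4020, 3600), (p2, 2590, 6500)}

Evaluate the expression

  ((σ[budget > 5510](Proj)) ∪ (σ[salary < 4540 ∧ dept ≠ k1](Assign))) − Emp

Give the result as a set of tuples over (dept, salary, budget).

Filtering on budget > 5510 leaves {(ops, 2770, 5750), (p2, 9320, 5900), (p3, 9540, 5940), (rd, 1970, 5770), (x2, 9300, 8710)}.
Filtering on salary < 4540 ∧ dept ≠ k1 leaves {(bio, 2450, 8350), (bio, 2710, 6180), (ops, 2280, 8500), (ops, 2770, 5750), (rd, 1970, 5770), (x2, 4400, 5640)}.
Union: {(ops, 2770, 5750), (p2, 9320, 5900), (p3, 9540, 5940), (rd, 1970, 5770), (x2, 9300, 8710)} with {(bio, 2450, 8350), (bio, 2710, 6180), (ops, 2280, 8500), (ops, 2770, 5750), (rd, 1970, 5770), (x2, 4400, 5640)} → {(bio, 2450, 8350), (bio, 2710, 6180), (ops, 2280, 8500), (ops, 2770, 5750), (p2, 9320, 5900), (p3, 9540, 5940), (rd, 1970, 5770), (x2, 4400, 5640), (x2, 9300, 8710)}
Difference: {(bio, 2450, 8350), (bio, 2710, 6180), (ops, 2280, 8500), (ops, 2770, 5750), (p2, 9320, 5900), (p3, 9540, 5940), (rd, 1970, 5770), (x2, 4400, 5640), (x2, 9300, 8710)} with {(hr, 850, 6860), (mkt, 4020, 3600), (p2, 2590, 6500)} → {(bio, 2450, 8350), (bio, 2710, 6180), (ops, 2280, 8500), (ops, 2770, 5750), (p2, 9320, 5900), (p3, 9540, 5940), (rd, 1970, 5770), (x2, 4400, 5640), (x2, 9300, 8710)}

{(bio, 2450, 8350), (bio, 2710, 6180), (ops, 2280, 8500), (ops, 2770, 5750), (p2, 9320, 5900), (p3, 9540, 5940), (rd, 1970, 5770), (x2, 4400, 5640), (x2, 9300, 8710)}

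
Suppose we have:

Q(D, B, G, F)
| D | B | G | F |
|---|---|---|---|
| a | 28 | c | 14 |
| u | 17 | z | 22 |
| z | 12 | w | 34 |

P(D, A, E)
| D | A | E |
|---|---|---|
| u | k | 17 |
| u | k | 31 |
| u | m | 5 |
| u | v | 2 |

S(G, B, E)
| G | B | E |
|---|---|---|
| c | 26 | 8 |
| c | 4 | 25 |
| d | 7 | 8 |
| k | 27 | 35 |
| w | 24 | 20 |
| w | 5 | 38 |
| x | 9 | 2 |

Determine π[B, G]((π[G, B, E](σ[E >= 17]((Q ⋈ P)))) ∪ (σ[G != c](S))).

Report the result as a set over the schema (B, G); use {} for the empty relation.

Joining Q and P on D yields {(u, 17, z, 22, k, 17), (u, 17, z, 22, k, 31), (u, 17, z, 22, m, 5), (u, 17, z, 22, v, 2)}.
Selection E >= 17: {(u, 17, z, 22, k, 17), (u, 17, z, 22, k, 31)}
π[G, B, E]: project onto (G, B, E) → {(z, 17, 17), (z, 17, 31)}
Selection G != c: {(d, 7, 8), (k, 27, 35), (w, 24, 20), (w, 5, 38), (x, 9, 2)}
Union: {(z, 17, 17), (z, 17, 31)} with {(d, 7, 8), (k, 27, 35), (w, 24, 20), (w, 5, 38), (x, 9, 2)} → {(d, 7, 8), (k, 27, 35), (w, 24, 20), (w, 5, 38), (x, 9, 2), (z, 17, 17), (z, 17, 31)}
π[B, G]: project onto (B, G) (1 duplicate(s) eliminated) → {(17, z), (24, w), (27, k), (5, w), (7, d), (9, x)}

{(17, z), (24, w), (27, k), (5, w), (7, d), (9, x)}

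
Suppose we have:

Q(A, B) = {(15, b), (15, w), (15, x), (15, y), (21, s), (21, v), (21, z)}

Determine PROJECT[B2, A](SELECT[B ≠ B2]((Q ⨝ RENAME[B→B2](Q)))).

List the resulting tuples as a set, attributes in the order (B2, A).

{(b, 15), (s, 21), (v, 21), (w, 15), (x, 15), (y, 15), (z, 21)}

ρ[B→B2]: schema becomes (A, B2); tuples unchanged.
Q ⋈ RENAME[B→B2](Q) (natural join on A): {(15, b, b), (15, b, w), (15, b, x), (15, b, y), (15, w, b), (15, w, w), (15, w, x), (15, w, y), (15, x, b), (15, x, w), (15, x, x), (15, x, y), (15, y, b), (15, y, w), (15, y, x), (15, y, y), (21, s, s), (21, s, v), (21, s, z), (21, v, s), (21, v, v), (21, v, z), (21, z, s), (21, z, v), (21, z, z)}
Selection B ≠ B2: {(15, b, w), (15, b, x), (15, b, y), (15, w, b), (15, w, x), (15, w, y), (15, x, b), (15, x, w), (15, x, y), (15, y, b), (15, y, w), (15, y, x), (21, s, v), (21, s, z), (21, v, s), (21, v, z), (21, z, s), (21, z, v)}
Projecting to B2, A (11 duplicate(s) eliminated): {(b, 15), (s, 21), (v, 21), (w, 15), (x, 15), (y, 15), (z, 21)}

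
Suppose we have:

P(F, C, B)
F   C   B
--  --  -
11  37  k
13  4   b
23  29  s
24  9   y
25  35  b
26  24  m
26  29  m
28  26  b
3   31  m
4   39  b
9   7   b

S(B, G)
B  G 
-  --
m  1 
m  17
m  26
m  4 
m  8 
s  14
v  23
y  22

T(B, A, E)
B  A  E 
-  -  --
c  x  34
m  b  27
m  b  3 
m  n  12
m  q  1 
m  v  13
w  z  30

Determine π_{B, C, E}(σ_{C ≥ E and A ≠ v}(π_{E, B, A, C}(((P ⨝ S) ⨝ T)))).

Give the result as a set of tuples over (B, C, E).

{(m, 24, 1), (m, 24, 12), (m, 24, 3), (m, 29, 1), (m, 29, 12), (m, 29, 27), (m, 29, 3), (m, 31, 1), (m, 31, 12), (m, 31, 27), (m, 31, 3)}

Natural join on B: {(23, 29, s, 14), (24, 9, y, 22), (26, 24, m, 1), (26, 24, m, 17), (26, 24, m, 26), (26, 24, m, 4), (26, 24, m, 8), (26, 29, m, 1), (26, 29, m, 17), (26, 29, m, 26), (26, 29, m, 4), (26, 29, m, 8), (3, 31, m, 1), (3, 31, m, 17), (3, 31, m, 26), (3, 31, m, 4), (3, 31, m, 8)}
Natural join on B: {(26, 24, m, 1, b, 27), (26, 24, m, 1, b, 3), (26, 24, m, 1, n, 12), (26, 24, m, 1, q, 1), (26, 24, m, 1, v, 13), (26, 24, m, 17, b, 27), (26, 24, m, 17, b, 3), (26, 24, m, 17, n, 12), (26, 24, m, 17, q, 1), (26, 24, m, 17, v, 13), (26, 24, m, 26, b, 27), (26, 24, m, 26, b, 3), (26, 24, m, 26, n, 12), (26, 24, m, 26, q, 1), (26, 24, m, 26, v, 13), (26, 24, m, 4, b, 27), (26, 24, m, 4, b, 3), (26, 24, m, 4, n, 12), (26, 24, m, 4, q, 1), (26, 24, m, 4, v, 13), (26, 24, m, 8, b, 27), (26, 24, m, 8, b, 3), (26, 24, m, 8, n, 12), (26, 24, m, 8, q, 1), (26, 24, m, 8, v, 13), (26, 29, m, 1, b, 27), (26, 29, m, 1, b, 3), (26, 29, m, 1, n, 12), (26, 29, m, 1, q, 1), (26, 29, m, 1, v, 13), (26, 29, m, 17, b, 27), (26, 29, m, 17, b, 3), (26, 29, m, 17, n, 12), (26, 29, m, 17, q, 1), (26, 29, m, 17, v, 13), (26, 29, m, 26, b, 27), (26, 29, m, 26, b, 3), (26, 29, m, 26, n, 12), (26, 29, m, 26, q, 1), (26, 29, m, 26, v, 13), (26, 29, m, 4, b, 27), (26, 29, m, 4, b, 3), (26, 29, m, 4, n, 12), (26, 29, m, 4, q, 1), (26, 29, m, 4, v, 13), (26, 29, m, 8, b, 27), (26, 29, m, 8, b, 3), (26, 29, m, 8, n, 12), (26, 29, m, 8, q, 1), (26, 29, m, 8, v, 13), (3, 31, m, 1, b, 27), (3, 31, m, 1, b, 3), (3, 31, m, 1, n, 12), (3, 31, m, 1, q, 1), (3, 31, m, 1, v, 13), (3, 31, m, 17, b, 27), (3, 31, m, 17, b, 3), (3, 31, m, 17, n, 12), (3, 31, m, 17, q, 1), (3, 31, m, 17, v, 13), (3, 31, m, 26, b, 27), (3, 31, m, 26, b, 3), (3, 31, m, 26, n, 12), (3, 31, m, 26, q, 1), (3, 31, m, 26, v, 13), (3, 31, m, 4, b, 27), (3, 31, m, 4, b, 3), (3, 31, m, 4, n, 12), (3, 31, m, 4, q, 1), (3, 31, m, 4, v, 13), (3, 31, m, 8, b, 27), (3, 31, m, 8, b, 3), (3, 31, m, 8, n, 12), (3, 31, m, 8, q, 1), (3, 31, m, 8, v, 13)}
Projecting to E, B, A, C (60 duplicate(s) eliminated): {(1, m, q, 24), (1, m, q, 29), (1, m, q, 31), (12, m, n, 24), (12, m, n, 29), (12, m, n, 31), (13, m, v, 24), (13, m, v, 29), (13, m, v, 31), (27, m, b, 24), (27, m, b, 29), (27, m, b, 31), (3, m, b, 24), (3, m, b, 29), (3, m, b, 31)}
Selection C ≥ E and A ≠ v: {(1, m, q, 24), (1, m, q, 29), (1, m, q, 31), (12, m, n, 24), (12, m, n, 29), (12, m, n, 31), (27, m, b, 29), (27, m, b, 31), (3, m, b, 24), (3, m, b, 29), (3, m, b, 31)}
Projecting to B, C, E: {(m, 24, 1), (m, 24, 12), (m, 24, 3), (m, 29, 1), (m, 29, 12), (m, 29, 27), (m, 29, 3), (m, 31, 1), (m, 31, 12), (m, 31, 27), (m, 31, 3)}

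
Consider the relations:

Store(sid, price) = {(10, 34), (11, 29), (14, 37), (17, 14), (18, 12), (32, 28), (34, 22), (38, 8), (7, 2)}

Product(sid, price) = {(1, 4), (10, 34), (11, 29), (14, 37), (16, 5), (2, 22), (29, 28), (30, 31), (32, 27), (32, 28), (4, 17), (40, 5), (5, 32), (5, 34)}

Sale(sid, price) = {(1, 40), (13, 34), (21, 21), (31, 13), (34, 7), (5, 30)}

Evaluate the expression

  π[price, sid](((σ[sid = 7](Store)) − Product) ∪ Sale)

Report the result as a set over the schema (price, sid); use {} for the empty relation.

{(13, 31), (2, 7), (21, 21), (30, 5), (34, 13), (40, 1), (7, 34)}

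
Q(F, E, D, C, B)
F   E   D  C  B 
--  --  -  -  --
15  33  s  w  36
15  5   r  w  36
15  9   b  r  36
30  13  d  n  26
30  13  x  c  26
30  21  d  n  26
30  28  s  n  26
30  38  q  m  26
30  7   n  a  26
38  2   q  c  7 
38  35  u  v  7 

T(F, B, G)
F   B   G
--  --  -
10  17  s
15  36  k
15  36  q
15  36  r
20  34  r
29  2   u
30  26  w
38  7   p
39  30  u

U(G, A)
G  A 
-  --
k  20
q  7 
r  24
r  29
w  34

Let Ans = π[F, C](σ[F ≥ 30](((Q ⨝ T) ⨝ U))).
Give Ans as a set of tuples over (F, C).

Joining Q and T on F, B yields {(15, 33, s, w, 36, k), (15, 33, s, w, 36, q), (15, 33, s, w, 36, r), (15, 5, r, w, 36, k), (15, 5, r, w, 36, q), (15, 5, r, w, 36, r), (15, 9, b, r, 36, k), (15, 9, b, r, 36, q), (15, 9, b, r, 36, r), (30, 13, d, n, 26, w), (30, 13, x, c, 26, w), (30, 21, d, n, 26, w), (30, 28, s, n, 26, w), (30, 38, q, m, 26, w), (30, 7, n, a, 26, w), (38, 2, q, c, 7, p), (38, 35, u, v, 7, p)}.
Joining (Q ⨝ T) and U on G yields {(15, 33, s, w, 36, k, 20), (15, 33, s, w, 36, q, 7), (15, 33, s, w, 36, r, 24), (15, 33, s, w, 36, r, 29), (15, 5, r, w, 36, k, 20), (15, 5, r, w, 36, q, 7), (15, 5, r, w, 36, r, 24), (15, 5, r, w, 36, r, 29), (15, 9, b, r, 36, k, 20), (15, 9, b, r, 36, q, 7), (15, 9, b, r, 36, r, 24), (15, 9, b, r, 36, r, 29), (30, 13, d, n, 26, w, 34), (30, 13, x, c, 26, w, 34), (30, 21, d, n, 26, w, 34), (30, 28, s, n, 26, w, 34), (30, 38, q, m, 26, w, 34), (30, 7, n, a, 26, w, 34)}.
Filtering on F ≥ 30 leaves {(30, 13, d, n, 26, w, 34), (30, 13, x, c, 26, w, 34), (30, 21, d, n, 26, w, 34), (30, 28, s, n, 26, w, 34), (30, 38, q, m, 26, w, 34), (30, 7, n, a, 26, w, 34)}.
Keep only column(s) F, C (2 duplicate(s) eliminated): {(30, a), (30, c), (30, m), (30, n)}

{(30, a), (30, c), (30, m), (30, n)}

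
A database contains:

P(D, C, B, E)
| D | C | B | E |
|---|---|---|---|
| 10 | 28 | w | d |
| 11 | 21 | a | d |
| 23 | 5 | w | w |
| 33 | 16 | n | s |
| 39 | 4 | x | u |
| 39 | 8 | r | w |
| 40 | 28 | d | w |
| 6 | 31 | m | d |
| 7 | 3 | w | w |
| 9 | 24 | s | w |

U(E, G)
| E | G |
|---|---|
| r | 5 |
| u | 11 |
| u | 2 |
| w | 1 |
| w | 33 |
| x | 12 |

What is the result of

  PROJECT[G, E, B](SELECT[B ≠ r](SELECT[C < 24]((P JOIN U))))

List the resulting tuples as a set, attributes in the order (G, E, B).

{(1, w, w), (11, u, x), (2, u, x), (33, w, w)}

Joining P and U on E yields {(23, 5, w, w, 1), (23, 5, w, w, 33), (39, 4, x, u, 11), (39, 4, x, u, 2), (39, 8, r, w, 1), (39, 8, r, w, 33), (40, 28, d, w, 1), (40, 28, d, w, 33), (7, 3, w, w, 1), (7, 3, w, w, 33), (9, 24, s, w, 1), (9, 24, s, w, 33)}.
Filtering on C < 24 leaves {(23, 5, w, w, 1), (23, 5, w, w, 33), (39, 4, x, u, 11), (39, 4, x, u, 2), (39, 8, r, w, 1), (39, 8, r, w, 33), (7, 3, w, w, 1), (7, 3, w, w, 33)}.
Filtering on B ≠ r leaves {(23, 5, w, w, 1), (23, 5, w, w, 33), (39, 4, x, u, 11), (39, 4, x, u, 2), (7, 3, w, w, 1), (7, 3, w, w, 33)}.
π_{G, E, B} gives {(1, w, w), (11, u, x), (2, u, x), (33, w, w)} (2 duplicate(s) eliminated).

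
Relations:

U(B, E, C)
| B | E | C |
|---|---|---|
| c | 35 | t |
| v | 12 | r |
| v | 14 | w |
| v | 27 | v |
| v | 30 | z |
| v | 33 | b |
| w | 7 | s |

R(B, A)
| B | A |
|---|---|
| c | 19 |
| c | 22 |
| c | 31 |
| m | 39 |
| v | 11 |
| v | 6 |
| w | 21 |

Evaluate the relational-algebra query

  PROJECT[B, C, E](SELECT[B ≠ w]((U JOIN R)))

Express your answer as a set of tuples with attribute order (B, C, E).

Natural join on B: {(c, 35, t, 19), (c, 35, t, 22), (c, 35, t, 31), (v, 12, r, 11), (v, 12, r, 6), (v, 14, w, 11), (v, 14, w, 6), (v, 27, v, 11), (v, 27, v, 6), (v, 30, z, 11), (v, 30, z, 6), (v, 33, b, 11), (v, 33, b, 6), (w, 7, s, 21)}
Filtering on B ≠ w leaves {(c, 35, t, 19), (c, 35, t, 22), (c, 35, t, 31), (v, 12, r, 11), (v, 12, r, 6), (v, 14, w, 11), (v, 14, w, 6), (v, 27, v, 11), (v, 27, v, 6), (v, 30, z, 11), (v, 30, z, 6), (v, 33, b, 11), (v, 33, b, 6)}.
π[B, C, E]: project onto (B, C, E) (7 duplicate(s) eliminated) → {(c, t, 35), (v, b, 33), (v, r, 12), (v, v, 27), (v, w, 14), (v, z, 30)}

{(c, t, 35), (v, b, 33), (v, r, 12), (v, v, 27), (v, w, 14), (v, z, 30)}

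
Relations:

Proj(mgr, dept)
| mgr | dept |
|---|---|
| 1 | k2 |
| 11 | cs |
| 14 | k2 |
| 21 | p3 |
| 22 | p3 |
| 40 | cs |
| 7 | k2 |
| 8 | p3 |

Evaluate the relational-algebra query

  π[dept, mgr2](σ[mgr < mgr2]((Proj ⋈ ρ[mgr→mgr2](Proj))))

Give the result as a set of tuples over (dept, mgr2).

{(cs, 40), (k2, 14), (k2, 7), (p3, 21), (p3, 22)}

ρ[mgr→mgr2]: schema becomes (mgr2, dept); tuples unchanged.
Proj ⋈ ρ[mgr→mgr2](Proj) (natural join on dept): {(1, k2, 1), (1, k2, 14), (1, k2, 7), (11, cs, 11), (11, cs, 40), (14, k2, 1), (14, k2, 14), (14, k2, 7), (21, p3, 21), (21, p3, 22), (21, p3, 8), (22, p3, 21), (22, p3, 22), (22, p3, 8), (40, cs, 11), (40, cs, 40), (7, k2, 1), (7, k2, 14), (7, k2, 7), (8, p3, 21), (8, p3, 22), (8, p3, 8)}
Selection mgr < mgr2: {(1, k2, 14), (1, k2, 7), (11, cs, 40), (21, p3, 22), (7, k2, 14), (8, p3, 21), (8, p3, 22)}
Projecting to dept, mgr2 (2 duplicate(s) eliminated): {(cs, 40), (k2, 14), (k2, 7), (p3, 21), (p3, 22)}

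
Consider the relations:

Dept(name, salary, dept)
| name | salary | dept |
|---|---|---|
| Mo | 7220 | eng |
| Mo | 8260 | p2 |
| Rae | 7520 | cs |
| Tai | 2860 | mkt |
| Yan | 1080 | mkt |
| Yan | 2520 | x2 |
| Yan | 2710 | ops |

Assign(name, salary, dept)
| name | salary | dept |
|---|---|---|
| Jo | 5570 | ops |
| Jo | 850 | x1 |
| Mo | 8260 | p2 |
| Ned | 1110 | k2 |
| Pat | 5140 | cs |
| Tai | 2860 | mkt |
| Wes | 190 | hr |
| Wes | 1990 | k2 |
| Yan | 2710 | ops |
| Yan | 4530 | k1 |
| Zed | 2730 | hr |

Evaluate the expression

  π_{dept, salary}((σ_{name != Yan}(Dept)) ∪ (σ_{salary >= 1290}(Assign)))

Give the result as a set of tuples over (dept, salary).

{(cs, 5140), (cs, 7520), (eng, 7220), (hr, 2730), (k1, 4530), (k2, 1990), (mkt, 2860), (ops, 2710), (ops, 5570), (p2, 8260)}

σ[name != Yan]: keep tuples satisfying name != Yan → {(Mo, 7220, eng), (Mo, 8260, p2), (Rae, 7520, cs), (Tai, 2860, mkt)}
σ[salary >= 1290]: keep tuples satisfying salary >= 1290 → {(Jo, 5570, ops), (Mo, 8260, p2), (Pat, 5140, cs), (Tai, 2860, mkt), (Wes, 1990, k2), (Yan, 2710, ops), (Yan, 4530, k1), (Zed, 2730, hr)}
Taking the union: {(Jo, 5570, ops), (Mo, 7220, eng), (Mo, 8260, p2), (Pat, 5140, cs), (Rae, 7520, cs), (Tai, 2860, mkt), (Wes, 1990, k2), (Yan, 2710, ops), (Yan, 4530, k1), (Zed, 2730, hr)}
π_{dept, salary} gives {(cs, 5140), (cs, 7520), (eng, 7220), (hr, 2730), (k1, 4530), (k2, 1990), (mkt, 2860), (ops, 2710), (ops, 5570), (p2, 8260)}.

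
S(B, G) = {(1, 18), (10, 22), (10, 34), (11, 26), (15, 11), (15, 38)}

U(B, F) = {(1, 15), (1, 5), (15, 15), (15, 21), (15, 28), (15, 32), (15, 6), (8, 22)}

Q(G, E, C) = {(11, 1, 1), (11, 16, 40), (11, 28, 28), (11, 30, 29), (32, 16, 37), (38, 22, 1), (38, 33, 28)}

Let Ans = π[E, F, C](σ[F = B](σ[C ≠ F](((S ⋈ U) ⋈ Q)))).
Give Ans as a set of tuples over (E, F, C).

Joining S and U on B yields {(1, 18, 15), (1, 18, 5), (15, 11, 15), (15, 11, 21), (15, 11, 28), (15, 11, 32), (15, 11, 6), (15, 38, 15), (15, 38, 21), (15, 38, 28), (15, 38, 32), (15, 38, 6)}.
Joining (S ⋈ U) and Q on G yields {(15, 11, 15, 1, 1), (15, 11, 15, 16, 40), (15, 11, 15, 28, 28), (15, 11, 15, 30, 29), (15, 11, 21, 1, 1), (15, 11, 21, 16, 40), (15, 11, 21, 28, 28), (15, 11, 21, 30, 29), (15, 11, 28, 1, 1), (15, 11, 28, 16, 40), (15, 11, 28, 28, 28), (15, 11, 28, 30, 29), (15, 11, 32, 1, 1), (15, 11, 32, 16, 40), (15, 11, 32, 28, 28), (15, 11, 32, 30, 29), (15, 11, 6, 1, 1), (15, 11, 6, 16, 40), (15, 11, 6, 28, 28), (15, 11, 6, 30, 29), (15, 38, 15, 22, 1), (15, 38, 15, 33, 28), (15, 38, 21, 22, 1), (15, 38, 21, 33, 28), (15, 38, 28, 22, 1), (15, 38, 28, 33, 28), (15, 38, 32, 22, 1), (15, 38, 32, 33, 28), (15, 38, 6, 22, 1), (15, 38, 6, 33, 28)}.
Filtering on C ≠ F leaves {(15, 11, 15, 1, 1), (15, 11, 15, 16, 40), (15, 11, 15, 28, 28), (15, 11, 15, 30, 29), (15, 11, 21, 1, 1), (15, 11, 21, 16, 40), (15, 11, 21, 28, 28), (15, 11, 21, 30, 29), (15, 11, 28, 1, 1), (15, 11, 28, 16, 40), (15, 11, 28, 30, 29), (15, 11, 32, 1, 1), (15, 11, 32, 16, 40), (15, 11, 32, 28, 28), (15, 11, 32, 30, 29), (15, 11, 6, 1, 1), (15, 11, 6, 16, 40), (15, 11, 6, 28, 28), (15, 11, 6, 30, 29), (15, 38, 15, 22, 1), (15, 38, 15, 33, 28), (15, 38, 21, 22, 1), (15, 38, 21, 33, 28), (15, 38, 28, 22, 1), (15, 38, 32, 22, 1), (15, 38, 32, 33, 28), (15, 38, 6, 22, 1), (15, 38, 6, 33, 28)}.
Filtering on F = B leaves {(15, 11, 15, 1, 1), (15, 11, 15, 16, 40), (15, 11, 15, 28, 28), (15, 11, 15, 30, 29), (15, 38, 15, 22, 1), (15, 38, 15, 33, 28)}.
π_{E, F, C} gives {(1, 15, 1), (16, 15, 40), (22, 15, 1), (28, 15, 28), (30, 15, 29), (33, 15, 28)}.

{(1, 15, 1), (16, 15, 40), (22, 15, 1), (28, 15, 28), (30, 15, 29), (33, 15, 28)}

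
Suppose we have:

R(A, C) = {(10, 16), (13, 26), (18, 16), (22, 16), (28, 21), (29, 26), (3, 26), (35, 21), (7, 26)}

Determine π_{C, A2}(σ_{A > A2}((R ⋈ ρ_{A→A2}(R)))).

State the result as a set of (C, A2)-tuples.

ρ[A→A2]: schema becomes (A2, C); tuples unchanged.
Joining R and ρ_{A→A2}(R) on C yields {(10, 16, 10), (10, 16, 18), (10, 16, 22), (13, 26, 13), (13, 26, 29), (13, 26, 3), (13, 26, 7), (18, 16, 10), (18, 16, 18), (18, 16, 22), (22, 16, 10), (22, 16, 18), (22, 16, 22), (28, 21, 28), (28, 21, 35), (29, 26, 13), (29, 26, 29), (29, 26, 3), (29, 26, 7), (3, 26, 13), (3, 26, 29), (3, 26, 3), (3, 26, 7), (35, 21, 28), (35, 21, 35), (7, 26, 13), (7, 26, 29), (7, 26, 3), (7, 26, 7)}.
Filtering on A > A2 leaves {(13, 26, 3), (13, 26, 7), (18, 16, 10), (22, 16, 10), (22, 16, 18), (29, 26, 13), (29, 26, 3), (29, 26, 7), (35, 21, 28), (7, 26, 3)}.
π_{C, A2} gives {(16, 10), (16, 18), (21, 28), (26, 13), (26, 3), (26, 7)} (4 duplicate(s) eliminated).

{(16, 10), (16, 18), (21, 28), (26, 13), (26, 3), (26, 7)}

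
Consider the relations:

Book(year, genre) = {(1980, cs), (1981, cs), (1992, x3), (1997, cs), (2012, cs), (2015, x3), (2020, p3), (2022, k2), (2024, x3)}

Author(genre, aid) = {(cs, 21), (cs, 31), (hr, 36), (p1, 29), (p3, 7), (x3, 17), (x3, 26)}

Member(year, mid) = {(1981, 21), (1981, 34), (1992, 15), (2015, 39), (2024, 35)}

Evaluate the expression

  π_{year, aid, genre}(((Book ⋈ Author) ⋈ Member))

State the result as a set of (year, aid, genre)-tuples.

{(1981, 21, cs), (1981, 31, cs), (1992, 17, x3), (1992, 26, x3), (2015, 17, x3), (2015, 26, x3), (2024, 17, x3), (2024, 26, x3)}

Natural join on genre: {(1980, cs, 21), (1980, cs, 31), (1981, cs, 21), (1981, cs, 31), (1992, x3, 17), (1992, x3, 26), (1997, cs, 21), (1997, cs, 31), (2012, cs, 21), (2012, cs, 31), (2015, x3, 17), (2015, x3, 26), (2020, p3, 7), (2024, x3, 17), (2024, x3, 26)}
Natural join on year: {(1981, cs, 21, 21), (1981, cs, 21, 34), (1981, cs, 31, 21), (1981, cs, 31, 34), (1992, x3, 17, 15), (1992, x3, 26, 15), (2015, x3, 17, 39), (2015, x3, 26, 39), (2024, x3, 17, 35), (2024, x3, 26, 35)}
π[year, aid, genre]: project onto (year, aid, genre) (2 duplicate(s) eliminated) → {(1981, 21, cs), (1981, 31, cs), (1992, 17, x3), (1992, 26, x3), (2015, 17, x3), (2015, 26, x3), (2024, 17, x3), (2024, 26, x3)}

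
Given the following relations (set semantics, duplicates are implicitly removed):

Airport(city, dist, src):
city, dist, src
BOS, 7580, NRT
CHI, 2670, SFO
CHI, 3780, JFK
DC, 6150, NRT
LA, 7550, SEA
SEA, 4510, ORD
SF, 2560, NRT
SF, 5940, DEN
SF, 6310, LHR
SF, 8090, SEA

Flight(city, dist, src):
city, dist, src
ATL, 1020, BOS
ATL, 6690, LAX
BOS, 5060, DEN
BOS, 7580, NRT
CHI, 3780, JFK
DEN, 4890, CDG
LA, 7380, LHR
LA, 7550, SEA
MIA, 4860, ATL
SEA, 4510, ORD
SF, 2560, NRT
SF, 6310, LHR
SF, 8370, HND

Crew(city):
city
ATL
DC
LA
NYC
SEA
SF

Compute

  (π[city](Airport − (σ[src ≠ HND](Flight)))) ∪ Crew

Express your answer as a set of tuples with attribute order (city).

Filtering on src ≠ HND leaves {(ATL, 1020, BOS), (ATL, 6690, LAX), (BOS, 5060, DEN), (BOS, 7580, NRT), (CHI, 3780, JFK), (DEN, 4890, CDG), (LA, 7380, LHR), (LA, 7550, SEA), (MIA, 4860, ATL), (SEA, 4510, ORD), (SF, 2560, NRT), (SF, 6310, LHR)}.
Set difference of the two operands is {(CHI, 2670, SFO), (DC, 6150, NRT), (SF, 5940, DEN), (SF, 8090, SEA)}.
π_{city} gives {CHI, DC, SF} (1 duplicate(s) eliminated).
Set union of the two operands is {ATL, CHI, DC, LA, NYC, SEA, SF}.

{ATL, CHI, DC, LA, NYC, SEA, SF}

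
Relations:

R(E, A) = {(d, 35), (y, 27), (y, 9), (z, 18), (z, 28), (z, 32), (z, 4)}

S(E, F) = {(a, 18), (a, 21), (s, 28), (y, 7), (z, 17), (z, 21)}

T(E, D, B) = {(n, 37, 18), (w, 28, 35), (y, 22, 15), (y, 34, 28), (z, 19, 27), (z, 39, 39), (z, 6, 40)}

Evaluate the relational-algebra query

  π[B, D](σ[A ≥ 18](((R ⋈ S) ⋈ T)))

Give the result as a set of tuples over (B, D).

{(15, 22), (27, 19), (28, 34), (39, 39), (40, 6)}

Joining R and S on E yields {(y, 27, 7), (y, 9, 7), (z, 18, 17), (z, 18, 21), (z, 28, 17), (z, 28, 21), (z, 32, 17), (z, 32, 21), (z, 4, 17), (z, 4, 21)}.
Joining (R ⋈ S) and T on E yields {(y, 27, 7, 22, 15), (y, 27, 7, 34, 28), (y, 9, 7, 22, 15), (y, 9, 7, 34, 28), (z, 18, 17, 19, 27), (z, 18, 17, 39, 39), (z, 18, 17, 6, 40), (z, 18, 21, 19, 27), (z, 18, 21, 39, 39), (z, 18, 21, 6, 40), (z, 28, 17, 19, 27), (z, 28, 17, 39, 39), (z, 28, 17, 6, 40), (z, 28, 21, 19, 27), (z, 28, 21, 39, 39), (z, 28, 21, 6, 40), (z, 32, 17, 19, 27), (z, 32, 17, 39, 39), (z, 32, 17, 6, 40), (z, 32, 21, 19, 27), (z, 32, 21, 39, 39), (z, 32, 21, 6, 40), (z, 4, 17, 19, 27), (z, 4, 17, 39, 39), (z, 4, 17, 6, 40), (z, 4, 21, 19, 27), (z, 4, 21, 39, 39), (z, 4, 21, 6, 40)}.
Apply σ_{A ≥ 18}; surviving tuples: {(y, 27, 7, 22, 15), (y, 27, 7, 34, 28), (z, 18, 17, 19, 27), (z, 18, 17, 39, 39), (z, 18, 17, 6, 40), (z, 18, 21, 19, 27), (z, 18, 21, 39, 39), (z, 18, 21, 6, 40), (z, 28, 17, 19, 27), (z, 28, 17, 39, 39), (z, 28, 17, 6, 40), (z, 28, 21, 19, 27), (z, 28, 21, 39, 39), (z, 28, 21, 6, 40), (z, 32, 17, 19, 27), (z, 32, 17, 39, 39), (z, 32, 17, 6, 40), (z, 32, 21, 19, 27), (z, 32, 21, 39, 39), (z, 32, 21, 6, 40)}
Projecting to B, D (15 duplicate(s) eliminated): {(15, 22), (27, 19), (28, 34), (39, 39), (40, 6)}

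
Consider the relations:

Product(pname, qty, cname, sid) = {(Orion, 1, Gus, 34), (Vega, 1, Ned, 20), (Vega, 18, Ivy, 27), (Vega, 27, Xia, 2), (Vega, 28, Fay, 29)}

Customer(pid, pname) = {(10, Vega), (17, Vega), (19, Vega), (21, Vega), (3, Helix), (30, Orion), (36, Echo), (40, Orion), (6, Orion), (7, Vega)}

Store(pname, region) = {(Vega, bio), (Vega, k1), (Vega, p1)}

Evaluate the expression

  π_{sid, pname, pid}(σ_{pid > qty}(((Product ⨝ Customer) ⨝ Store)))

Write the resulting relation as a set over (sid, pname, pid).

Natural join on pname: {(Orion, 1, Gus, 34, 30), (Orion, 1, Gus, 34, 40), (Orion, 1, Gus, 34, 6), (Vega, 1, Ned, 20, 10), (Vega, 1, Ned, 20, 17), (Vega, 1, Ned, 20, 19), (Vega, 1, Ned, 20, 21), (Vega, 1, Ned, 20, 7), (Vega, 18, Ivy, 27, 10), (Vega, 18, Ivy, 27, 17), (Vega, 18, Ivy, 27, 19), (Vega, 18, Ivy, 27, 21), (Vega, 18, Ivy, 27, 7), (Vega, 27, Xia, 2, 10), (Vega, 27, Xia, 2, 17), (Vega, 27, Xia, 2, 19), (Vega, 27, Xia, 2, 21), (Vega, 27, Xia, 2, 7), (Vega, 28, Fay, 29, 10), (Vega, 28, Fay, 29, 17), (Vega, 28, Fay, 29, 19), (Vega, 28, Fay, 29, 21), (Vega, 28, Fay, 29, 7)}
Natural join on pname: {(Vega, 1, Ned, 20, 10, bio), (Vega, 1, Ned, 20, 10, k1), (Vega, 1, Ned, 20, 10, p1), (Vega, 1, Ned, 20, 17, bio), (Vega, 1, Ned, 20, 17, k1), (Vega, 1, Ned, 20, 17, p1), (Vega, 1, Ned, 20, 19, bio), (Vega, 1, Ned, 20, 19, k1), (Vega, 1, Ned, 20, 19, p1), (Vega, 1, Ned, 20, 21, bio), (Vega, 1, Ned, 20, 21, k1), (Vega, 1, Ned, 20, 21, p1), (Vega, 1, Ned, 20, 7, bio), (Vega, 1, Ned, 20, 7, k1), (Vega, 1, Ned, 20, 7, p1), (Vega, 18, Ivy, 27, 10, bio), (Vega, 18, Ivy, 27, 10, k1), (Vega, 18, Ivy, 27, 10, p1), (Vega, 18, Ivy, 27, 17, bio), (Vega, 18, Ivy, 27, 17, k1), (Vega, 18, Ivy, 27, 17, p1), (Vega, 18, Ivy, 27, 19, bio), (Vega, 18, Ivy, 27, 19, k1), (Vega, 18, Ivy, 27, 19, p1), (Vega, 18, Ivy, 27, 21, bio), (Vega, 18, Ivy, 27, 21, k1), (Vega, 18, Ivy, 27, 21, p1), (Vega, 18, Ivy, 27, 7, bio), (Vega, 18, Ivy, 27, 7, k1), (Vega, 18, Ivy, 27, 7, p1), (Vega, 27, Xia, 2, 10, bio), (Vega, 27, Xia, 2, 10, k1), (Vega, 27, Xia, 2, 10, p1), (Vega, 27, Xia, 2, 17, bio), (Vega, 27, Xia, 2, 17, k1), (Vega, 27, Xia, 2, 17, p1), (Vega, 27, Xia, 2, 19, bio), (Vega, 27, Xia, 2, 19, k1), (Vega, 27, Xia, 2, 19, p1), (Vega, 27, Xia, 2, 21, bio), (Vega, 27, Xia, 2, 21, k1), (Vega, 27, Xia, 2, 21, p1), (Vega, 27, Xia, 2, 7, bio), (Vega, 27, Xia, 2, 7, k1), (Vega, 27, Xia, 2, 7, p1), (Vega, 28, Fay, 29, 10, bio), (Vega, 28, Fay, 29, 10, k1), (Vega, 28, Fay, 29, 10, p1), (Vega, 28, Fay, 29, 17, bio), (Vega, 28, Fay, 29, 17, k1), (Vega, 28, Fay, 29, 17, p1), (Vega, 28, Fay, 29, 19, bio), (Vega, 28, Fay, 29, 19, k1), (Vega, 28, Fay, 29, 19, p1), (Vega, 28, Fay, 29, 21, bio), (Vega, 28, Fay, 29, 21, k1), (Vega, 28, Fay, 29, 21, p1), (Vega, 28, Fay, 29, 7, bio), (Vega, 28, Fay, 29, 7, k1), (Vega, 28, Fay, 29, 7, p1)}
Apply σ_{pid > qty}; surviving tuples: {(Vega, 1, Ned, 20, 10, bio), (Vega, 1, Ned, 20, 10, k1), (Vega, 1, Ned, 20, 10, p1), (Vega, 1, Ned, 20, 17, bio), (Vega, 1, Ned, 20, 17, k1), (Vega, 1, Ned, 20, 17, p1), (Vega, 1, Ned, 20, 19, bio), (Vega, 1, Ned, 20, 19, k1), (Vega, 1, Ned, 20, 19, p1), (Vega, 1, Ned, 20, 21, bio), (Vega, 1, Ned, 20, 21, k1), (Vega, 1, Ned, 20, 21, p1), (Vega, 1, Ned, 20, 7, bio), (Vega, 1, Ned, 20, 7, k1), (Vega, 1, Ned, 20, 7, p1), (Vega, 18, Ivy, 27, 19, bio), (Vega, 18, Ivy, 27, 19, k1), (Vega, 18, Ivy, 27, 19, p1), (Vega, 18, Ivy, 27, 21, bio), (Vega, 18, Ivy, 27, 21, k1), (Vega, 18, Ivy, 27, 21, p1)}
Keep only column(s) sid, pname, pid (14 duplicate(s) eliminated): {(20, Vega, 10), (20, Vega, 17), (20, Vega, 19), (20, Vega, 21), (20, Vega, 7), (27, Vega, 19), (27, Vega, 21)}

{(20, Vega, 10), (20, Vega, 17), (20, Vega, 19), (20, Vega, 21), (20, Vega, 7), (27, Vega, 19), (27, Vega, 21)}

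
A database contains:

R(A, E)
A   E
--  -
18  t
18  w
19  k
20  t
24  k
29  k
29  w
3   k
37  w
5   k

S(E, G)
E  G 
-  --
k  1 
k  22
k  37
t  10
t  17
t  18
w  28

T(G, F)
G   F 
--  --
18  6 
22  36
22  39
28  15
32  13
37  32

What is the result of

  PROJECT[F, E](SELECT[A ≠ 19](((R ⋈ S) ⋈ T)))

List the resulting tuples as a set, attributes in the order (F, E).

{(15, w), (32, k), (36, k), (39, k), (6, t)}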